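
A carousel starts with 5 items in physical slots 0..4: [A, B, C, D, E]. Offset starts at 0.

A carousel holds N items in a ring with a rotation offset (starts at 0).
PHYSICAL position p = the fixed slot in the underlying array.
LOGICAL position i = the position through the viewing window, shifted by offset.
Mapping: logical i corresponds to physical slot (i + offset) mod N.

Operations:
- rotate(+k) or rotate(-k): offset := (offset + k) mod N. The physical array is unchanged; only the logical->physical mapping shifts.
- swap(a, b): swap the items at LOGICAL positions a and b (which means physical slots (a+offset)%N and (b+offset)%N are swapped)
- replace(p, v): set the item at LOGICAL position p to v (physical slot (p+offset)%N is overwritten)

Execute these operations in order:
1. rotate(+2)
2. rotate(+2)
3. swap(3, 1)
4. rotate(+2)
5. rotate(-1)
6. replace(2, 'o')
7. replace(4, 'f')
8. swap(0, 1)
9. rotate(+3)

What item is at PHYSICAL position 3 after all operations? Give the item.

After op 1 (rotate(+2)): offset=2, physical=[A,B,C,D,E], logical=[C,D,E,A,B]
After op 2 (rotate(+2)): offset=4, physical=[A,B,C,D,E], logical=[E,A,B,C,D]
After op 3 (swap(3, 1)): offset=4, physical=[C,B,A,D,E], logical=[E,C,B,A,D]
After op 4 (rotate(+2)): offset=1, physical=[C,B,A,D,E], logical=[B,A,D,E,C]
After op 5 (rotate(-1)): offset=0, physical=[C,B,A,D,E], logical=[C,B,A,D,E]
After op 6 (replace(2, 'o')): offset=0, physical=[C,B,o,D,E], logical=[C,B,o,D,E]
After op 7 (replace(4, 'f')): offset=0, physical=[C,B,o,D,f], logical=[C,B,o,D,f]
After op 8 (swap(0, 1)): offset=0, physical=[B,C,o,D,f], logical=[B,C,o,D,f]
After op 9 (rotate(+3)): offset=3, physical=[B,C,o,D,f], logical=[D,f,B,C,o]

Answer: D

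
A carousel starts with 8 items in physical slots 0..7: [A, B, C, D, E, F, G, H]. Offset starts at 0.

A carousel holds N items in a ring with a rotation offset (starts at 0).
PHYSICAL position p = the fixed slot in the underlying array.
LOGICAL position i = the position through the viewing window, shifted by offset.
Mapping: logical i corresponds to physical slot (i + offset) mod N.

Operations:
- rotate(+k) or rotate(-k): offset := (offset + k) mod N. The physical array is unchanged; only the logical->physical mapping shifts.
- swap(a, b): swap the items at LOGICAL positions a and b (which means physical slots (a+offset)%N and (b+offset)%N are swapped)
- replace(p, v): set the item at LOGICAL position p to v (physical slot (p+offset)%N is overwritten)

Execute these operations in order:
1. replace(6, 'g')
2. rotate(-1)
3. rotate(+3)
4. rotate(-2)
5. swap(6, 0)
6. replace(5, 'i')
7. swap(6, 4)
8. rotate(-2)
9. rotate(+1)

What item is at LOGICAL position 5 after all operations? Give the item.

Answer: A

Derivation:
After op 1 (replace(6, 'g')): offset=0, physical=[A,B,C,D,E,F,g,H], logical=[A,B,C,D,E,F,g,H]
After op 2 (rotate(-1)): offset=7, physical=[A,B,C,D,E,F,g,H], logical=[H,A,B,C,D,E,F,g]
After op 3 (rotate(+3)): offset=2, physical=[A,B,C,D,E,F,g,H], logical=[C,D,E,F,g,H,A,B]
After op 4 (rotate(-2)): offset=0, physical=[A,B,C,D,E,F,g,H], logical=[A,B,C,D,E,F,g,H]
After op 5 (swap(6, 0)): offset=0, physical=[g,B,C,D,E,F,A,H], logical=[g,B,C,D,E,F,A,H]
After op 6 (replace(5, 'i')): offset=0, physical=[g,B,C,D,E,i,A,H], logical=[g,B,C,D,E,i,A,H]
After op 7 (swap(6, 4)): offset=0, physical=[g,B,C,D,A,i,E,H], logical=[g,B,C,D,A,i,E,H]
After op 8 (rotate(-2)): offset=6, physical=[g,B,C,D,A,i,E,H], logical=[E,H,g,B,C,D,A,i]
After op 9 (rotate(+1)): offset=7, physical=[g,B,C,D,A,i,E,H], logical=[H,g,B,C,D,A,i,E]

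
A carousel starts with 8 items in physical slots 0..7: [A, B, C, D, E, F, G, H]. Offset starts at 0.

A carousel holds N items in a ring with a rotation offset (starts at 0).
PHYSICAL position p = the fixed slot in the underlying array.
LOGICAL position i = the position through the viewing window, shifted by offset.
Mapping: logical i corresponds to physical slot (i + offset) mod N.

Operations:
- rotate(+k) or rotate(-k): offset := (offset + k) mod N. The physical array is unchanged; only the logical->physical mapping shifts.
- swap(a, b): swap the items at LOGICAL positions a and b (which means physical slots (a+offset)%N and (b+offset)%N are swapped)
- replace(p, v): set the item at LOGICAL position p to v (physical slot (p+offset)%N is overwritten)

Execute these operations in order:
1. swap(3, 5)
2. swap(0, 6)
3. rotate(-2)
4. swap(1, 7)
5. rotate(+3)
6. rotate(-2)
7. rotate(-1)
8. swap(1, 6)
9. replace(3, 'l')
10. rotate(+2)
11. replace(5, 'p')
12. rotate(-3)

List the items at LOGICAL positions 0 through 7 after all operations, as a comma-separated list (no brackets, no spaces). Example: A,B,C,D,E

After op 1 (swap(3, 5)): offset=0, physical=[A,B,C,F,E,D,G,H], logical=[A,B,C,F,E,D,G,H]
After op 2 (swap(0, 6)): offset=0, physical=[G,B,C,F,E,D,A,H], logical=[G,B,C,F,E,D,A,H]
After op 3 (rotate(-2)): offset=6, physical=[G,B,C,F,E,D,A,H], logical=[A,H,G,B,C,F,E,D]
After op 4 (swap(1, 7)): offset=6, physical=[G,B,C,F,E,H,A,D], logical=[A,D,G,B,C,F,E,H]
After op 5 (rotate(+3)): offset=1, physical=[G,B,C,F,E,H,A,D], logical=[B,C,F,E,H,A,D,G]
After op 6 (rotate(-2)): offset=7, physical=[G,B,C,F,E,H,A,D], logical=[D,G,B,C,F,E,H,A]
After op 7 (rotate(-1)): offset=6, physical=[G,B,C,F,E,H,A,D], logical=[A,D,G,B,C,F,E,H]
After op 8 (swap(1, 6)): offset=6, physical=[G,B,C,F,D,H,A,E], logical=[A,E,G,B,C,F,D,H]
After op 9 (replace(3, 'l')): offset=6, physical=[G,l,C,F,D,H,A,E], logical=[A,E,G,l,C,F,D,H]
After op 10 (rotate(+2)): offset=0, physical=[G,l,C,F,D,H,A,E], logical=[G,l,C,F,D,H,A,E]
After op 11 (replace(5, 'p')): offset=0, physical=[G,l,C,F,D,p,A,E], logical=[G,l,C,F,D,p,A,E]
After op 12 (rotate(-3)): offset=5, physical=[G,l,C,F,D,p,A,E], logical=[p,A,E,G,l,C,F,D]

Answer: p,A,E,G,l,C,F,D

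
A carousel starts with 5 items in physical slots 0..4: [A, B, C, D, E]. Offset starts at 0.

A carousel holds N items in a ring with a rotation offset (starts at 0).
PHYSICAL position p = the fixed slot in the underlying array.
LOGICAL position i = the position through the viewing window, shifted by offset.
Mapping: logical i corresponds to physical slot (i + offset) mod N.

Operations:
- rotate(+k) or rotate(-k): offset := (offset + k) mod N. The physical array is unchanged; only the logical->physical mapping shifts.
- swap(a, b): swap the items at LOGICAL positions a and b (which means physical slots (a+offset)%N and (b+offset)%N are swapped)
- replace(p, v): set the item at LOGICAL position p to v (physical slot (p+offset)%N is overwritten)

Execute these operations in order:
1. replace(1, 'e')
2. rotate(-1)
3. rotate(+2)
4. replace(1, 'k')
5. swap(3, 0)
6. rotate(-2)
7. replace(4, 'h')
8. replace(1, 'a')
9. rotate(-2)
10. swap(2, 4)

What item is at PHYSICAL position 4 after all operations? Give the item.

Answer: E

Derivation:
After op 1 (replace(1, 'e')): offset=0, physical=[A,e,C,D,E], logical=[A,e,C,D,E]
After op 2 (rotate(-1)): offset=4, physical=[A,e,C,D,E], logical=[E,A,e,C,D]
After op 3 (rotate(+2)): offset=1, physical=[A,e,C,D,E], logical=[e,C,D,E,A]
After op 4 (replace(1, 'k')): offset=1, physical=[A,e,k,D,E], logical=[e,k,D,E,A]
After op 5 (swap(3, 0)): offset=1, physical=[A,E,k,D,e], logical=[E,k,D,e,A]
After op 6 (rotate(-2)): offset=4, physical=[A,E,k,D,e], logical=[e,A,E,k,D]
After op 7 (replace(4, 'h')): offset=4, physical=[A,E,k,h,e], logical=[e,A,E,k,h]
After op 8 (replace(1, 'a')): offset=4, physical=[a,E,k,h,e], logical=[e,a,E,k,h]
After op 9 (rotate(-2)): offset=2, physical=[a,E,k,h,e], logical=[k,h,e,a,E]
After op 10 (swap(2, 4)): offset=2, physical=[a,e,k,h,E], logical=[k,h,E,a,e]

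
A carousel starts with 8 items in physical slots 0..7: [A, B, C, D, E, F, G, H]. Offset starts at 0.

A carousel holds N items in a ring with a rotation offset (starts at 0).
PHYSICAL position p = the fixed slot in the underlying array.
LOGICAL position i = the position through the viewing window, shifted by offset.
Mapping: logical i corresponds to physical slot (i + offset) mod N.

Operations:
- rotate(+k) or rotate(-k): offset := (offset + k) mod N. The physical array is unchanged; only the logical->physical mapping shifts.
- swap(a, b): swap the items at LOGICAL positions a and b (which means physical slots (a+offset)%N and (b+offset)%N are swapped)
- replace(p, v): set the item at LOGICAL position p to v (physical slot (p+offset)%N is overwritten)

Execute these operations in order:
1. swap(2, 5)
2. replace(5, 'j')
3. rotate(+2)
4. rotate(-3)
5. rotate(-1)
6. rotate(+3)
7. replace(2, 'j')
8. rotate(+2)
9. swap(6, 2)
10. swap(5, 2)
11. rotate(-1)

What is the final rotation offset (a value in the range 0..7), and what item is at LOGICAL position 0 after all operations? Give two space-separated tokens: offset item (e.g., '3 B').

Answer: 2 F

Derivation:
After op 1 (swap(2, 5)): offset=0, physical=[A,B,F,D,E,C,G,H], logical=[A,B,F,D,E,C,G,H]
After op 2 (replace(5, 'j')): offset=0, physical=[A,B,F,D,E,j,G,H], logical=[A,B,F,D,E,j,G,H]
After op 3 (rotate(+2)): offset=2, physical=[A,B,F,D,E,j,G,H], logical=[F,D,E,j,G,H,A,B]
After op 4 (rotate(-3)): offset=7, physical=[A,B,F,D,E,j,G,H], logical=[H,A,B,F,D,E,j,G]
After op 5 (rotate(-1)): offset=6, physical=[A,B,F,D,E,j,G,H], logical=[G,H,A,B,F,D,E,j]
After op 6 (rotate(+3)): offset=1, physical=[A,B,F,D,E,j,G,H], logical=[B,F,D,E,j,G,H,A]
After op 7 (replace(2, 'j')): offset=1, physical=[A,B,F,j,E,j,G,H], logical=[B,F,j,E,j,G,H,A]
After op 8 (rotate(+2)): offset=3, physical=[A,B,F,j,E,j,G,H], logical=[j,E,j,G,H,A,B,F]
After op 9 (swap(6, 2)): offset=3, physical=[A,j,F,j,E,B,G,H], logical=[j,E,B,G,H,A,j,F]
After op 10 (swap(5, 2)): offset=3, physical=[B,j,F,j,E,A,G,H], logical=[j,E,A,G,H,B,j,F]
After op 11 (rotate(-1)): offset=2, physical=[B,j,F,j,E,A,G,H], logical=[F,j,E,A,G,H,B,j]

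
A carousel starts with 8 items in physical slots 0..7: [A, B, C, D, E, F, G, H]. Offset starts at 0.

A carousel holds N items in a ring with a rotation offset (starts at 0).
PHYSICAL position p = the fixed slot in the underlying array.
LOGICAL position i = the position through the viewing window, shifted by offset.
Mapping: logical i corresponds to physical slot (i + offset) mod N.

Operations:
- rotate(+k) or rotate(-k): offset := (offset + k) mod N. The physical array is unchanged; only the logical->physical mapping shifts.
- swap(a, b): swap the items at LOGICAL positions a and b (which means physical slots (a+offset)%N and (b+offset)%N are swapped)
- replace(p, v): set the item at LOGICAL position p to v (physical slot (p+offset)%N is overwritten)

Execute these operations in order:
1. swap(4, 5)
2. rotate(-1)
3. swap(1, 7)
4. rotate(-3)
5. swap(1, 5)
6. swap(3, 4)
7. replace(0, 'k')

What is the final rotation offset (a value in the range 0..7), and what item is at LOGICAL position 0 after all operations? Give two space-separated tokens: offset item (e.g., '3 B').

Answer: 4 k

Derivation:
After op 1 (swap(4, 5)): offset=0, physical=[A,B,C,D,F,E,G,H], logical=[A,B,C,D,F,E,G,H]
After op 2 (rotate(-1)): offset=7, physical=[A,B,C,D,F,E,G,H], logical=[H,A,B,C,D,F,E,G]
After op 3 (swap(1, 7)): offset=7, physical=[G,B,C,D,F,E,A,H], logical=[H,G,B,C,D,F,E,A]
After op 4 (rotate(-3)): offset=4, physical=[G,B,C,D,F,E,A,H], logical=[F,E,A,H,G,B,C,D]
After op 5 (swap(1, 5)): offset=4, physical=[G,E,C,D,F,B,A,H], logical=[F,B,A,H,G,E,C,D]
After op 6 (swap(3, 4)): offset=4, physical=[H,E,C,D,F,B,A,G], logical=[F,B,A,G,H,E,C,D]
After op 7 (replace(0, 'k')): offset=4, physical=[H,E,C,D,k,B,A,G], logical=[k,B,A,G,H,E,C,D]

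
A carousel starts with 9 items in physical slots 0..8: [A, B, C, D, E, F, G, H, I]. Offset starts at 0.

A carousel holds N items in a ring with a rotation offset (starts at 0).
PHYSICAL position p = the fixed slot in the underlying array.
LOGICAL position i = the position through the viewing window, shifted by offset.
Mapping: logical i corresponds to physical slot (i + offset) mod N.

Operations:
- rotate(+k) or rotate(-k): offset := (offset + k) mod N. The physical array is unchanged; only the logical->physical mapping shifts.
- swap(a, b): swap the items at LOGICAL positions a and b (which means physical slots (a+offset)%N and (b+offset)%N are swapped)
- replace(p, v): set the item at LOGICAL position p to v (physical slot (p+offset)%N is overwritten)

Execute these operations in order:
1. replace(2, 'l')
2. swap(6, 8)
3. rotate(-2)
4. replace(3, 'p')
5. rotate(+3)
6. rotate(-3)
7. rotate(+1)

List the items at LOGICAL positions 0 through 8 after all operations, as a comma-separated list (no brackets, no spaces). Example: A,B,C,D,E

Answer: G,A,p,l,D,E,F,I,H

Derivation:
After op 1 (replace(2, 'l')): offset=0, physical=[A,B,l,D,E,F,G,H,I], logical=[A,B,l,D,E,F,G,H,I]
After op 2 (swap(6, 8)): offset=0, physical=[A,B,l,D,E,F,I,H,G], logical=[A,B,l,D,E,F,I,H,G]
After op 3 (rotate(-2)): offset=7, physical=[A,B,l,D,E,F,I,H,G], logical=[H,G,A,B,l,D,E,F,I]
After op 4 (replace(3, 'p')): offset=7, physical=[A,p,l,D,E,F,I,H,G], logical=[H,G,A,p,l,D,E,F,I]
After op 5 (rotate(+3)): offset=1, physical=[A,p,l,D,E,F,I,H,G], logical=[p,l,D,E,F,I,H,G,A]
After op 6 (rotate(-3)): offset=7, physical=[A,p,l,D,E,F,I,H,G], logical=[H,G,A,p,l,D,E,F,I]
After op 7 (rotate(+1)): offset=8, physical=[A,p,l,D,E,F,I,H,G], logical=[G,A,p,l,D,E,F,I,H]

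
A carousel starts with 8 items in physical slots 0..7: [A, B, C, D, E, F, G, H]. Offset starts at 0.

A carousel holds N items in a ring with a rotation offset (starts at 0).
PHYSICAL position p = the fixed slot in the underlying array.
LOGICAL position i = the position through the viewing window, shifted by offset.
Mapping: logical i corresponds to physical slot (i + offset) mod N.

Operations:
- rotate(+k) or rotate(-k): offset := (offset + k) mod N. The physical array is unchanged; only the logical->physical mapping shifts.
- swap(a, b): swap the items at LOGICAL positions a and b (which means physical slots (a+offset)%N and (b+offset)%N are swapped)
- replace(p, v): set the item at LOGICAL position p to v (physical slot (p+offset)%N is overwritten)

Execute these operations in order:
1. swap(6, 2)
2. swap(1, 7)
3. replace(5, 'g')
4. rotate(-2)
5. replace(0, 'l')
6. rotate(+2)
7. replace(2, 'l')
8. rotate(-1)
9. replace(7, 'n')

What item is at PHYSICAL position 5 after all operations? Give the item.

Answer: g

Derivation:
After op 1 (swap(6, 2)): offset=0, physical=[A,B,G,D,E,F,C,H], logical=[A,B,G,D,E,F,C,H]
After op 2 (swap(1, 7)): offset=0, physical=[A,H,G,D,E,F,C,B], logical=[A,H,G,D,E,F,C,B]
After op 3 (replace(5, 'g')): offset=0, physical=[A,H,G,D,E,g,C,B], logical=[A,H,G,D,E,g,C,B]
After op 4 (rotate(-2)): offset=6, physical=[A,H,G,D,E,g,C,B], logical=[C,B,A,H,G,D,E,g]
After op 5 (replace(0, 'l')): offset=6, physical=[A,H,G,D,E,g,l,B], logical=[l,B,A,H,G,D,E,g]
After op 6 (rotate(+2)): offset=0, physical=[A,H,G,D,E,g,l,B], logical=[A,H,G,D,E,g,l,B]
After op 7 (replace(2, 'l')): offset=0, physical=[A,H,l,D,E,g,l,B], logical=[A,H,l,D,E,g,l,B]
After op 8 (rotate(-1)): offset=7, physical=[A,H,l,D,E,g,l,B], logical=[B,A,H,l,D,E,g,l]
After op 9 (replace(7, 'n')): offset=7, physical=[A,H,l,D,E,g,n,B], logical=[B,A,H,l,D,E,g,n]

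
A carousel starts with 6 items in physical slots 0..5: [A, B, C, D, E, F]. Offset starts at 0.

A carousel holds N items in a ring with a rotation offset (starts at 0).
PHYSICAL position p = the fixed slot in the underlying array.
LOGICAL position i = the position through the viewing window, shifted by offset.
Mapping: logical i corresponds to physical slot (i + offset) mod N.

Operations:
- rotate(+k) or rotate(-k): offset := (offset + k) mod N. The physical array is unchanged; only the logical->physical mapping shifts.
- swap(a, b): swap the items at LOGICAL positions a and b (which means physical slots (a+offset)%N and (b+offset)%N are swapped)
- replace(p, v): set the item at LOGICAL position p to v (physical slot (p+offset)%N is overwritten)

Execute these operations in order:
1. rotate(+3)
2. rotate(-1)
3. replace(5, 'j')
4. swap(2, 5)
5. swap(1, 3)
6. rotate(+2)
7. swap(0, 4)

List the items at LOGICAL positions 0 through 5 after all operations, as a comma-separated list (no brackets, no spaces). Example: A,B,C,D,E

Answer: C,D,A,E,j,F

Derivation:
After op 1 (rotate(+3)): offset=3, physical=[A,B,C,D,E,F], logical=[D,E,F,A,B,C]
After op 2 (rotate(-1)): offset=2, physical=[A,B,C,D,E,F], logical=[C,D,E,F,A,B]
After op 3 (replace(5, 'j')): offset=2, physical=[A,j,C,D,E,F], logical=[C,D,E,F,A,j]
After op 4 (swap(2, 5)): offset=2, physical=[A,E,C,D,j,F], logical=[C,D,j,F,A,E]
After op 5 (swap(1, 3)): offset=2, physical=[A,E,C,F,j,D], logical=[C,F,j,D,A,E]
After op 6 (rotate(+2)): offset=4, physical=[A,E,C,F,j,D], logical=[j,D,A,E,C,F]
After op 7 (swap(0, 4)): offset=4, physical=[A,E,j,F,C,D], logical=[C,D,A,E,j,F]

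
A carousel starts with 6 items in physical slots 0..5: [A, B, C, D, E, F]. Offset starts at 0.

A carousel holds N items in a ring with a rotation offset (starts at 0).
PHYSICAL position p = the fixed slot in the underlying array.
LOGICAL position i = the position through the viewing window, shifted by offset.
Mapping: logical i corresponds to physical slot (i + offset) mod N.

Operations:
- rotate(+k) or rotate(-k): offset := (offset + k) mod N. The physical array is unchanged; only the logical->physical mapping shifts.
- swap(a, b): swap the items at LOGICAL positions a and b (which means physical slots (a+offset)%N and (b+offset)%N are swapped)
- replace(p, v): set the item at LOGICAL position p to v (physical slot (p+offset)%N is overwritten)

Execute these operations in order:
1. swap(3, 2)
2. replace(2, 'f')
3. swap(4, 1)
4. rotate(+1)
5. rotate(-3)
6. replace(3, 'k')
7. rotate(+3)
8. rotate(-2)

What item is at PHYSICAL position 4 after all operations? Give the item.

After op 1 (swap(3, 2)): offset=0, physical=[A,B,D,C,E,F], logical=[A,B,D,C,E,F]
After op 2 (replace(2, 'f')): offset=0, physical=[A,B,f,C,E,F], logical=[A,B,f,C,E,F]
After op 3 (swap(4, 1)): offset=0, physical=[A,E,f,C,B,F], logical=[A,E,f,C,B,F]
After op 4 (rotate(+1)): offset=1, physical=[A,E,f,C,B,F], logical=[E,f,C,B,F,A]
After op 5 (rotate(-3)): offset=4, physical=[A,E,f,C,B,F], logical=[B,F,A,E,f,C]
After op 6 (replace(3, 'k')): offset=4, physical=[A,k,f,C,B,F], logical=[B,F,A,k,f,C]
After op 7 (rotate(+3)): offset=1, physical=[A,k,f,C,B,F], logical=[k,f,C,B,F,A]
After op 8 (rotate(-2)): offset=5, physical=[A,k,f,C,B,F], logical=[F,A,k,f,C,B]

Answer: B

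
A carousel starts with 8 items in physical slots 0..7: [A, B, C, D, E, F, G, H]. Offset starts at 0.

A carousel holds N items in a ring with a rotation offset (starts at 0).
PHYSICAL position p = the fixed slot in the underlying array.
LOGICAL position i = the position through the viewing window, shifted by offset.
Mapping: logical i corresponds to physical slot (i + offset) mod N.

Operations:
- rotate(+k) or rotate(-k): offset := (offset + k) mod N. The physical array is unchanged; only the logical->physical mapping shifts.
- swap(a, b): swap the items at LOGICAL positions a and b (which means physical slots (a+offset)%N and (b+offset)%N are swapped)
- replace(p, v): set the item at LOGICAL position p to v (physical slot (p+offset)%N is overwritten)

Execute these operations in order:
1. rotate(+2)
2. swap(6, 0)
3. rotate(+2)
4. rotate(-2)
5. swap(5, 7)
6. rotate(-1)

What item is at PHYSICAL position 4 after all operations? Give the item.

Answer: E

Derivation:
After op 1 (rotate(+2)): offset=2, physical=[A,B,C,D,E,F,G,H], logical=[C,D,E,F,G,H,A,B]
After op 2 (swap(6, 0)): offset=2, physical=[C,B,A,D,E,F,G,H], logical=[A,D,E,F,G,H,C,B]
After op 3 (rotate(+2)): offset=4, physical=[C,B,A,D,E,F,G,H], logical=[E,F,G,H,C,B,A,D]
After op 4 (rotate(-2)): offset=2, physical=[C,B,A,D,E,F,G,H], logical=[A,D,E,F,G,H,C,B]
After op 5 (swap(5, 7)): offset=2, physical=[C,H,A,D,E,F,G,B], logical=[A,D,E,F,G,B,C,H]
After op 6 (rotate(-1)): offset=1, physical=[C,H,A,D,E,F,G,B], logical=[H,A,D,E,F,G,B,C]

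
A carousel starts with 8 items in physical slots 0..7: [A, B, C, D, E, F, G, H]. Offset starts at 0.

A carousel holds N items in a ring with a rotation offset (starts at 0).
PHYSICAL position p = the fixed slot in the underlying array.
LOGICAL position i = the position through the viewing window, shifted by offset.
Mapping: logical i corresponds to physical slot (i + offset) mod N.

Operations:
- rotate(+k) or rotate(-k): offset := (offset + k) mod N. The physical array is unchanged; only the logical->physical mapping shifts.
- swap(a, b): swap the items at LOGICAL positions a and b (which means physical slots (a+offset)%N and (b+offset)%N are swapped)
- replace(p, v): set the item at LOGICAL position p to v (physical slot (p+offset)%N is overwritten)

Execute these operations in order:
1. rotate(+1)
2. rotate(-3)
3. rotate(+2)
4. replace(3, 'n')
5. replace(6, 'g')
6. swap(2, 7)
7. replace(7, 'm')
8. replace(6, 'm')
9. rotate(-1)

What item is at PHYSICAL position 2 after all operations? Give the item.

Answer: H

Derivation:
After op 1 (rotate(+1)): offset=1, physical=[A,B,C,D,E,F,G,H], logical=[B,C,D,E,F,G,H,A]
After op 2 (rotate(-3)): offset=6, physical=[A,B,C,D,E,F,G,H], logical=[G,H,A,B,C,D,E,F]
After op 3 (rotate(+2)): offset=0, physical=[A,B,C,D,E,F,G,H], logical=[A,B,C,D,E,F,G,H]
After op 4 (replace(3, 'n')): offset=0, physical=[A,B,C,n,E,F,G,H], logical=[A,B,C,n,E,F,G,H]
After op 5 (replace(6, 'g')): offset=0, physical=[A,B,C,n,E,F,g,H], logical=[A,B,C,n,E,F,g,H]
After op 6 (swap(2, 7)): offset=0, physical=[A,B,H,n,E,F,g,C], logical=[A,B,H,n,E,F,g,C]
After op 7 (replace(7, 'm')): offset=0, physical=[A,B,H,n,E,F,g,m], logical=[A,B,H,n,E,F,g,m]
After op 8 (replace(6, 'm')): offset=0, physical=[A,B,H,n,E,F,m,m], logical=[A,B,H,n,E,F,m,m]
After op 9 (rotate(-1)): offset=7, physical=[A,B,H,n,E,F,m,m], logical=[m,A,B,H,n,E,F,m]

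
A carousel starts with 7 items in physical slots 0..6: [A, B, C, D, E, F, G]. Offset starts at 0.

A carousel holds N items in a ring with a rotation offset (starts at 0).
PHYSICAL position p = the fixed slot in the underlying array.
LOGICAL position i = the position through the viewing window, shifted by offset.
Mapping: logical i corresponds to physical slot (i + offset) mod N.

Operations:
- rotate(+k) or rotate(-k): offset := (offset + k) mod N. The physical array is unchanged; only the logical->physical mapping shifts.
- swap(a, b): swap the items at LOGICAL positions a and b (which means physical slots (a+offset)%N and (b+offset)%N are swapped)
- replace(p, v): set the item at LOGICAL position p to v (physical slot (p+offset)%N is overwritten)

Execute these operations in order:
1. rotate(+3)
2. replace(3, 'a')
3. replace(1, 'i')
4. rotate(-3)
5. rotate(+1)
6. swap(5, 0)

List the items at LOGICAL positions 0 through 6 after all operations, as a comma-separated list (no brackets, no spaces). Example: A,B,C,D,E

Answer: a,C,D,i,F,B,A

Derivation:
After op 1 (rotate(+3)): offset=3, physical=[A,B,C,D,E,F,G], logical=[D,E,F,G,A,B,C]
After op 2 (replace(3, 'a')): offset=3, physical=[A,B,C,D,E,F,a], logical=[D,E,F,a,A,B,C]
After op 3 (replace(1, 'i')): offset=3, physical=[A,B,C,D,i,F,a], logical=[D,i,F,a,A,B,C]
After op 4 (rotate(-3)): offset=0, physical=[A,B,C,D,i,F,a], logical=[A,B,C,D,i,F,a]
After op 5 (rotate(+1)): offset=1, physical=[A,B,C,D,i,F,a], logical=[B,C,D,i,F,a,A]
After op 6 (swap(5, 0)): offset=1, physical=[A,a,C,D,i,F,B], logical=[a,C,D,i,F,B,A]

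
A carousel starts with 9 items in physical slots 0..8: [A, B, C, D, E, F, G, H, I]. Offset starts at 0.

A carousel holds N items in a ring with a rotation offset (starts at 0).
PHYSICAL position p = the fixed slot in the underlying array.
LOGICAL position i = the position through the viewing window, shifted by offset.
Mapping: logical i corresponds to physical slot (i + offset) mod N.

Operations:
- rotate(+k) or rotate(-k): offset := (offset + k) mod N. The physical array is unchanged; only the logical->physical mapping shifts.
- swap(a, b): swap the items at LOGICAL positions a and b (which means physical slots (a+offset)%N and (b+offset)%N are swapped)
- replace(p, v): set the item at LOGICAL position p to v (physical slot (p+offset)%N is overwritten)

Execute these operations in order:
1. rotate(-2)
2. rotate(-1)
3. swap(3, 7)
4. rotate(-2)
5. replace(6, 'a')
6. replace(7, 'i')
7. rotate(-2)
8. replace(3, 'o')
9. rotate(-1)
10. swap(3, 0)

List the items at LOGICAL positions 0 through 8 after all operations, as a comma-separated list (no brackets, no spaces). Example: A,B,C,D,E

After op 1 (rotate(-2)): offset=7, physical=[A,B,C,D,E,F,G,H,I], logical=[H,I,A,B,C,D,E,F,G]
After op 2 (rotate(-1)): offset=6, physical=[A,B,C,D,E,F,G,H,I], logical=[G,H,I,A,B,C,D,E,F]
After op 3 (swap(3, 7)): offset=6, physical=[E,B,C,D,A,F,G,H,I], logical=[G,H,I,E,B,C,D,A,F]
After op 4 (rotate(-2)): offset=4, physical=[E,B,C,D,A,F,G,H,I], logical=[A,F,G,H,I,E,B,C,D]
After op 5 (replace(6, 'a')): offset=4, physical=[E,a,C,D,A,F,G,H,I], logical=[A,F,G,H,I,E,a,C,D]
After op 6 (replace(7, 'i')): offset=4, physical=[E,a,i,D,A,F,G,H,I], logical=[A,F,G,H,I,E,a,i,D]
After op 7 (rotate(-2)): offset=2, physical=[E,a,i,D,A,F,G,H,I], logical=[i,D,A,F,G,H,I,E,a]
After op 8 (replace(3, 'o')): offset=2, physical=[E,a,i,D,A,o,G,H,I], logical=[i,D,A,o,G,H,I,E,a]
After op 9 (rotate(-1)): offset=1, physical=[E,a,i,D,A,o,G,H,I], logical=[a,i,D,A,o,G,H,I,E]
After op 10 (swap(3, 0)): offset=1, physical=[E,A,i,D,a,o,G,H,I], logical=[A,i,D,a,o,G,H,I,E]

Answer: A,i,D,a,o,G,H,I,E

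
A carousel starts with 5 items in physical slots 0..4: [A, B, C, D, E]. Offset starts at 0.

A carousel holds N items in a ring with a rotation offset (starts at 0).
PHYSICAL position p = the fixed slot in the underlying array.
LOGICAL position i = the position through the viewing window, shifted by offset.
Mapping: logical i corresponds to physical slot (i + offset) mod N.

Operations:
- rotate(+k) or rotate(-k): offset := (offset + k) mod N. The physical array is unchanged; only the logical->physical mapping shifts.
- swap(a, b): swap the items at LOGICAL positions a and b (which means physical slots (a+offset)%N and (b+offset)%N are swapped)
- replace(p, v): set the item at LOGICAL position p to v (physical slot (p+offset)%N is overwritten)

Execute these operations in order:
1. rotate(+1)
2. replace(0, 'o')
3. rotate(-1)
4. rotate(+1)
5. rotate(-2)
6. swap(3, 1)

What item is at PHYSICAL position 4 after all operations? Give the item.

After op 1 (rotate(+1)): offset=1, physical=[A,B,C,D,E], logical=[B,C,D,E,A]
After op 2 (replace(0, 'o')): offset=1, physical=[A,o,C,D,E], logical=[o,C,D,E,A]
After op 3 (rotate(-1)): offset=0, physical=[A,o,C,D,E], logical=[A,o,C,D,E]
After op 4 (rotate(+1)): offset=1, physical=[A,o,C,D,E], logical=[o,C,D,E,A]
After op 5 (rotate(-2)): offset=4, physical=[A,o,C,D,E], logical=[E,A,o,C,D]
After op 6 (swap(3, 1)): offset=4, physical=[C,o,A,D,E], logical=[E,C,o,A,D]

Answer: E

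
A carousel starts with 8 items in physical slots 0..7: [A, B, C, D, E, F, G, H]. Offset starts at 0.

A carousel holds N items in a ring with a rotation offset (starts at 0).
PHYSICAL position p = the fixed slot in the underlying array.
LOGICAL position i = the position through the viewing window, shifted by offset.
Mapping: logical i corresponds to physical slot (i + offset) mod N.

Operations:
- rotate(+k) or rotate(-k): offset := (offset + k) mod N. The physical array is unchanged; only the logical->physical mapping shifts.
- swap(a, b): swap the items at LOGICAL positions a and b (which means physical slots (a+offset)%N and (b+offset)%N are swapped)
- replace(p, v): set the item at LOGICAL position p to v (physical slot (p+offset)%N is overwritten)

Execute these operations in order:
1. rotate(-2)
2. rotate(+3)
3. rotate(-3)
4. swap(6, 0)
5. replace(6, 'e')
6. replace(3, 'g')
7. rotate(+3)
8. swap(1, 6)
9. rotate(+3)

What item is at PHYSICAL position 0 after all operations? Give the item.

Answer: A

Derivation:
After op 1 (rotate(-2)): offset=6, physical=[A,B,C,D,E,F,G,H], logical=[G,H,A,B,C,D,E,F]
After op 2 (rotate(+3)): offset=1, physical=[A,B,C,D,E,F,G,H], logical=[B,C,D,E,F,G,H,A]
After op 3 (rotate(-3)): offset=6, physical=[A,B,C,D,E,F,G,H], logical=[G,H,A,B,C,D,E,F]
After op 4 (swap(6, 0)): offset=6, physical=[A,B,C,D,G,F,E,H], logical=[E,H,A,B,C,D,G,F]
After op 5 (replace(6, 'e')): offset=6, physical=[A,B,C,D,e,F,E,H], logical=[E,H,A,B,C,D,e,F]
After op 6 (replace(3, 'g')): offset=6, physical=[A,g,C,D,e,F,E,H], logical=[E,H,A,g,C,D,e,F]
After op 7 (rotate(+3)): offset=1, physical=[A,g,C,D,e,F,E,H], logical=[g,C,D,e,F,E,H,A]
After op 8 (swap(1, 6)): offset=1, physical=[A,g,H,D,e,F,E,C], logical=[g,H,D,e,F,E,C,A]
After op 9 (rotate(+3)): offset=4, physical=[A,g,H,D,e,F,E,C], logical=[e,F,E,C,A,g,H,D]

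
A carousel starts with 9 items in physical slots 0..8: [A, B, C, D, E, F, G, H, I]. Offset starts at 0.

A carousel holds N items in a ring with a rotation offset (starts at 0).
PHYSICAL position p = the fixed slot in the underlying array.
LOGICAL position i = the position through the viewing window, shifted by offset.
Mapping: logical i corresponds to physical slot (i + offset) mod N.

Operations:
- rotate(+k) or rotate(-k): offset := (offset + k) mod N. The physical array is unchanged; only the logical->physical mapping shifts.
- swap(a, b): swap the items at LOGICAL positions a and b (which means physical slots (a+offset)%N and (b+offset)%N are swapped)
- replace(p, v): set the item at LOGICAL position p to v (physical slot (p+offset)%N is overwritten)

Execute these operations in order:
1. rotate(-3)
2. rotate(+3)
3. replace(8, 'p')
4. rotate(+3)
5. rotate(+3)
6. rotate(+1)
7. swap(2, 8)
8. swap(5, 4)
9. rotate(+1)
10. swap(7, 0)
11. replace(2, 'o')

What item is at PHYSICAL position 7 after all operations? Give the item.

After op 1 (rotate(-3)): offset=6, physical=[A,B,C,D,E,F,G,H,I], logical=[G,H,I,A,B,C,D,E,F]
After op 2 (rotate(+3)): offset=0, physical=[A,B,C,D,E,F,G,H,I], logical=[A,B,C,D,E,F,G,H,I]
After op 3 (replace(8, 'p')): offset=0, physical=[A,B,C,D,E,F,G,H,p], logical=[A,B,C,D,E,F,G,H,p]
After op 4 (rotate(+3)): offset=3, physical=[A,B,C,D,E,F,G,H,p], logical=[D,E,F,G,H,p,A,B,C]
After op 5 (rotate(+3)): offset=6, physical=[A,B,C,D,E,F,G,H,p], logical=[G,H,p,A,B,C,D,E,F]
After op 6 (rotate(+1)): offset=7, physical=[A,B,C,D,E,F,G,H,p], logical=[H,p,A,B,C,D,E,F,G]
After op 7 (swap(2, 8)): offset=7, physical=[G,B,C,D,E,F,A,H,p], logical=[H,p,G,B,C,D,E,F,A]
After op 8 (swap(5, 4)): offset=7, physical=[G,B,D,C,E,F,A,H,p], logical=[H,p,G,B,D,C,E,F,A]
After op 9 (rotate(+1)): offset=8, physical=[G,B,D,C,E,F,A,H,p], logical=[p,G,B,D,C,E,F,A,H]
After op 10 (swap(7, 0)): offset=8, physical=[G,B,D,C,E,F,p,H,A], logical=[A,G,B,D,C,E,F,p,H]
After op 11 (replace(2, 'o')): offset=8, physical=[G,o,D,C,E,F,p,H,A], logical=[A,G,o,D,C,E,F,p,H]

Answer: H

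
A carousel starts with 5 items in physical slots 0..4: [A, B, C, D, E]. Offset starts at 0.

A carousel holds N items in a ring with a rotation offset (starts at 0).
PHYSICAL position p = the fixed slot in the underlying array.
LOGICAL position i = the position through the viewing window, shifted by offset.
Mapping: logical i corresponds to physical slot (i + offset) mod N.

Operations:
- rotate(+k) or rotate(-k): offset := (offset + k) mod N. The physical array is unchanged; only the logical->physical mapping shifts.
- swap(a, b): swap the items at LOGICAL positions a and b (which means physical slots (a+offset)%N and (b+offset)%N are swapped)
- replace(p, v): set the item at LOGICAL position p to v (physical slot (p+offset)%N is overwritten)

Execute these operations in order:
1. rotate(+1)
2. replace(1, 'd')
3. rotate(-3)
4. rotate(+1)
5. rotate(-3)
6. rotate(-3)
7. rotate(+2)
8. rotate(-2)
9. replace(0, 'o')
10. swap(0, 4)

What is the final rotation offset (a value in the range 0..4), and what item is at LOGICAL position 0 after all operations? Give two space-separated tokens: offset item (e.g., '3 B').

After op 1 (rotate(+1)): offset=1, physical=[A,B,C,D,E], logical=[B,C,D,E,A]
After op 2 (replace(1, 'd')): offset=1, physical=[A,B,d,D,E], logical=[B,d,D,E,A]
After op 3 (rotate(-3)): offset=3, physical=[A,B,d,D,E], logical=[D,E,A,B,d]
After op 4 (rotate(+1)): offset=4, physical=[A,B,d,D,E], logical=[E,A,B,d,D]
After op 5 (rotate(-3)): offset=1, physical=[A,B,d,D,E], logical=[B,d,D,E,A]
After op 6 (rotate(-3)): offset=3, physical=[A,B,d,D,E], logical=[D,E,A,B,d]
After op 7 (rotate(+2)): offset=0, physical=[A,B,d,D,E], logical=[A,B,d,D,E]
After op 8 (rotate(-2)): offset=3, physical=[A,B,d,D,E], logical=[D,E,A,B,d]
After op 9 (replace(0, 'o')): offset=3, physical=[A,B,d,o,E], logical=[o,E,A,B,d]
After op 10 (swap(0, 4)): offset=3, physical=[A,B,o,d,E], logical=[d,E,A,B,o]

Answer: 3 d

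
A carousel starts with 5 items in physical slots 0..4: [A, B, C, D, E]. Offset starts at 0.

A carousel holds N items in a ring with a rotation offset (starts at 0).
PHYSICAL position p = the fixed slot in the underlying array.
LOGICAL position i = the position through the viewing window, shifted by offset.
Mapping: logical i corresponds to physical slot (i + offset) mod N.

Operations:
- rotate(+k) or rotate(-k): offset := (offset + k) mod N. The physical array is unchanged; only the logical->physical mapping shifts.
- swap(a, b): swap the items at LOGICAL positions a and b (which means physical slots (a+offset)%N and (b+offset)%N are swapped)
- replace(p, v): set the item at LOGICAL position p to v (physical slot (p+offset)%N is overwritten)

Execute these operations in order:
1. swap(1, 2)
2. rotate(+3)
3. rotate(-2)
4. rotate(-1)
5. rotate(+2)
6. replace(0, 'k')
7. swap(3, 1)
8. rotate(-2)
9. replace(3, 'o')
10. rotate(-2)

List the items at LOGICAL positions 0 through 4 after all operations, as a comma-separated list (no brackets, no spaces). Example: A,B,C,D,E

After op 1 (swap(1, 2)): offset=0, physical=[A,C,B,D,E], logical=[A,C,B,D,E]
After op 2 (rotate(+3)): offset=3, physical=[A,C,B,D,E], logical=[D,E,A,C,B]
After op 3 (rotate(-2)): offset=1, physical=[A,C,B,D,E], logical=[C,B,D,E,A]
After op 4 (rotate(-1)): offset=0, physical=[A,C,B,D,E], logical=[A,C,B,D,E]
After op 5 (rotate(+2)): offset=2, physical=[A,C,B,D,E], logical=[B,D,E,A,C]
After op 6 (replace(0, 'k')): offset=2, physical=[A,C,k,D,E], logical=[k,D,E,A,C]
After op 7 (swap(3, 1)): offset=2, physical=[D,C,k,A,E], logical=[k,A,E,D,C]
After op 8 (rotate(-2)): offset=0, physical=[D,C,k,A,E], logical=[D,C,k,A,E]
After op 9 (replace(3, 'o')): offset=0, physical=[D,C,k,o,E], logical=[D,C,k,o,E]
After op 10 (rotate(-2)): offset=3, physical=[D,C,k,o,E], logical=[o,E,D,C,k]

Answer: o,E,D,C,k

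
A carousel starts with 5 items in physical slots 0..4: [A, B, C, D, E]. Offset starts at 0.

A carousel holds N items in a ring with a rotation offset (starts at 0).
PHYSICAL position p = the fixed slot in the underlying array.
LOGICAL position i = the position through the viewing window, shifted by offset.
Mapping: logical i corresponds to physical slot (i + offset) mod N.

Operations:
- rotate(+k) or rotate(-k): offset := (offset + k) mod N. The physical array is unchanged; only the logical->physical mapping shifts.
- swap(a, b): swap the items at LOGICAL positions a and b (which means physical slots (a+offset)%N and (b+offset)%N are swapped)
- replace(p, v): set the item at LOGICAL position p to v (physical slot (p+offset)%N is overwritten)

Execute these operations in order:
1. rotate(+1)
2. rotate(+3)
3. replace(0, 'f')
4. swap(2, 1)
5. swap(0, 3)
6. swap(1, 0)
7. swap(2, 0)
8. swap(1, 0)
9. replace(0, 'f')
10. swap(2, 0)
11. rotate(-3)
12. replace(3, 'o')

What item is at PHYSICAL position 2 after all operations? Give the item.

Answer: f

Derivation:
After op 1 (rotate(+1)): offset=1, physical=[A,B,C,D,E], logical=[B,C,D,E,A]
After op 2 (rotate(+3)): offset=4, physical=[A,B,C,D,E], logical=[E,A,B,C,D]
After op 3 (replace(0, 'f')): offset=4, physical=[A,B,C,D,f], logical=[f,A,B,C,D]
After op 4 (swap(2, 1)): offset=4, physical=[B,A,C,D,f], logical=[f,B,A,C,D]
After op 5 (swap(0, 3)): offset=4, physical=[B,A,f,D,C], logical=[C,B,A,f,D]
After op 6 (swap(1, 0)): offset=4, physical=[C,A,f,D,B], logical=[B,C,A,f,D]
After op 7 (swap(2, 0)): offset=4, physical=[C,B,f,D,A], logical=[A,C,B,f,D]
After op 8 (swap(1, 0)): offset=4, physical=[A,B,f,D,C], logical=[C,A,B,f,D]
After op 9 (replace(0, 'f')): offset=4, physical=[A,B,f,D,f], logical=[f,A,B,f,D]
After op 10 (swap(2, 0)): offset=4, physical=[A,f,f,D,B], logical=[B,A,f,f,D]
After op 11 (rotate(-3)): offset=1, physical=[A,f,f,D,B], logical=[f,f,D,B,A]
After op 12 (replace(3, 'o')): offset=1, physical=[A,f,f,D,o], logical=[f,f,D,o,A]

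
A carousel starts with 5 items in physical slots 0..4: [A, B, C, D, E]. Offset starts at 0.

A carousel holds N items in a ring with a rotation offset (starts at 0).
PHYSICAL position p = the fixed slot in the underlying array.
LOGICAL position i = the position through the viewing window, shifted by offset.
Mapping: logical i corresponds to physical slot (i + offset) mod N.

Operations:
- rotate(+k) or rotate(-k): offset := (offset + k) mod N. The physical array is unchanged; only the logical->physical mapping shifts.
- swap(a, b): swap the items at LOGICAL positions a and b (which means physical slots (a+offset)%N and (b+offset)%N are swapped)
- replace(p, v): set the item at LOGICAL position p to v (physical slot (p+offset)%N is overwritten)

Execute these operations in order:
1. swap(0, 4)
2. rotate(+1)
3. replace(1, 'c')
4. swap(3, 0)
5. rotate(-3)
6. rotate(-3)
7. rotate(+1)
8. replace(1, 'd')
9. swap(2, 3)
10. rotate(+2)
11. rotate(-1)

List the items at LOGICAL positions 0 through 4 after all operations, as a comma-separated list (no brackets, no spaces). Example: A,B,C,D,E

Answer: d,B,D,E,A

Derivation:
After op 1 (swap(0, 4)): offset=0, physical=[E,B,C,D,A], logical=[E,B,C,D,A]
After op 2 (rotate(+1)): offset=1, physical=[E,B,C,D,A], logical=[B,C,D,A,E]
After op 3 (replace(1, 'c')): offset=1, physical=[E,B,c,D,A], logical=[B,c,D,A,E]
After op 4 (swap(3, 0)): offset=1, physical=[E,A,c,D,B], logical=[A,c,D,B,E]
After op 5 (rotate(-3)): offset=3, physical=[E,A,c,D,B], logical=[D,B,E,A,c]
After op 6 (rotate(-3)): offset=0, physical=[E,A,c,D,B], logical=[E,A,c,D,B]
After op 7 (rotate(+1)): offset=1, physical=[E,A,c,D,B], logical=[A,c,D,B,E]
After op 8 (replace(1, 'd')): offset=1, physical=[E,A,d,D,B], logical=[A,d,D,B,E]
After op 9 (swap(2, 3)): offset=1, physical=[E,A,d,B,D], logical=[A,d,B,D,E]
After op 10 (rotate(+2)): offset=3, physical=[E,A,d,B,D], logical=[B,D,E,A,d]
After op 11 (rotate(-1)): offset=2, physical=[E,A,d,B,D], logical=[d,B,D,E,A]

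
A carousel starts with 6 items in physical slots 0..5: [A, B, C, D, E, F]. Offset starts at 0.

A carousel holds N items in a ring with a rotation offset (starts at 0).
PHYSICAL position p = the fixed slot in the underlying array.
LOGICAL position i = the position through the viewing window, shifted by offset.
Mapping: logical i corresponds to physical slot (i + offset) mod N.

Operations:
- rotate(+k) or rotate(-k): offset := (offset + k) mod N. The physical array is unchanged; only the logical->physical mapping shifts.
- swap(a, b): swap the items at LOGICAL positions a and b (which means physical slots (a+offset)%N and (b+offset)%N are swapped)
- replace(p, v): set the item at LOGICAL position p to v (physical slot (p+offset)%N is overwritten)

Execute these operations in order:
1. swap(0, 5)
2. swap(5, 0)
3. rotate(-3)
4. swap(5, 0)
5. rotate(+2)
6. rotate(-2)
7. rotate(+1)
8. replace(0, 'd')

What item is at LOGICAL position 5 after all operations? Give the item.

Answer: C

Derivation:
After op 1 (swap(0, 5)): offset=0, physical=[F,B,C,D,E,A], logical=[F,B,C,D,E,A]
After op 2 (swap(5, 0)): offset=0, physical=[A,B,C,D,E,F], logical=[A,B,C,D,E,F]
After op 3 (rotate(-3)): offset=3, physical=[A,B,C,D,E,F], logical=[D,E,F,A,B,C]
After op 4 (swap(5, 0)): offset=3, physical=[A,B,D,C,E,F], logical=[C,E,F,A,B,D]
After op 5 (rotate(+2)): offset=5, physical=[A,B,D,C,E,F], logical=[F,A,B,D,C,E]
After op 6 (rotate(-2)): offset=3, physical=[A,B,D,C,E,F], logical=[C,E,F,A,B,D]
After op 7 (rotate(+1)): offset=4, physical=[A,B,D,C,E,F], logical=[E,F,A,B,D,C]
After op 8 (replace(0, 'd')): offset=4, physical=[A,B,D,C,d,F], logical=[d,F,A,B,D,C]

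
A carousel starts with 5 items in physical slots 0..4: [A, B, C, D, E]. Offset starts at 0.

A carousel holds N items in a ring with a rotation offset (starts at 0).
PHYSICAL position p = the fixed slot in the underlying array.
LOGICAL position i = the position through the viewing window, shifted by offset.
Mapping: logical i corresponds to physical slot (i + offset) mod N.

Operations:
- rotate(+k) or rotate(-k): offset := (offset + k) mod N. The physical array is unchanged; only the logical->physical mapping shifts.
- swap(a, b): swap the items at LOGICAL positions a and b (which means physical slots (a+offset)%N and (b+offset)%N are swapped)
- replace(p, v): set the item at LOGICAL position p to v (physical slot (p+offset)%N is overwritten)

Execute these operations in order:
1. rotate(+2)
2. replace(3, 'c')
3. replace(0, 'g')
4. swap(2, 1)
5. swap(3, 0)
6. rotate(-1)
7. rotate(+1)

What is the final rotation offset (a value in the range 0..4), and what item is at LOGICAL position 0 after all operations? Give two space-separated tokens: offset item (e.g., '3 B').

Answer: 2 c

Derivation:
After op 1 (rotate(+2)): offset=2, physical=[A,B,C,D,E], logical=[C,D,E,A,B]
After op 2 (replace(3, 'c')): offset=2, physical=[c,B,C,D,E], logical=[C,D,E,c,B]
After op 3 (replace(0, 'g')): offset=2, physical=[c,B,g,D,E], logical=[g,D,E,c,B]
After op 4 (swap(2, 1)): offset=2, physical=[c,B,g,E,D], logical=[g,E,D,c,B]
After op 5 (swap(3, 0)): offset=2, physical=[g,B,c,E,D], logical=[c,E,D,g,B]
After op 6 (rotate(-1)): offset=1, physical=[g,B,c,E,D], logical=[B,c,E,D,g]
After op 7 (rotate(+1)): offset=2, physical=[g,B,c,E,D], logical=[c,E,D,g,B]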